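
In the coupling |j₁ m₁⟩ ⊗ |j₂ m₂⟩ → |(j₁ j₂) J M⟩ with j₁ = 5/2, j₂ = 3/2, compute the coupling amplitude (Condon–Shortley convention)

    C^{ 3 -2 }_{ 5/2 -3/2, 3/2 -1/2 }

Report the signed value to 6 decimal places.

-0.288675

j₁+j₂−J=1  J+j₁−j₂=4  J−j₁+j₂=2  j₁+j₂+J+1=8
(j₁±m₁, j₂±m₂, J±M) = (1,4,1,2,1,5)
P² = 48
sum k=0..1:
  [0] +1/24 = 1/24
  [1] −1/12 = -1/12
S = -1/24
C² = P²·S² = 1/12 ; C = -0.288675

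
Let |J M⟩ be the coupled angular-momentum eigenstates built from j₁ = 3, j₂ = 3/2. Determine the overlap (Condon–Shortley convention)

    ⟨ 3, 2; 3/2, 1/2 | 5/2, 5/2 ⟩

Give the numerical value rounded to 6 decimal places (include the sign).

√[6·2!4!1!/8! · 5!1!2!1!5!0!] = √(1440/7)
  +(−1)^1/∏(1,1,0,1,4,0)! = -1/24  (running -1/24)
⟨..|..⟩ = √(1440/7)·(-1/24) = -0.597614

−√(5/14) = -0.597614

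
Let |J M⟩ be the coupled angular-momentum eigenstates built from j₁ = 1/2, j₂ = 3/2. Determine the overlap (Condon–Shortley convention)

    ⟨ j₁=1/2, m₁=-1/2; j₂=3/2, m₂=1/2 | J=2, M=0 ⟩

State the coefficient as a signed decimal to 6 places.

j₁+j₂−J=0  J+j₁−j₂=1  J−j₁+j₂=3  j₁+j₂+J+1=5
(j₁±m₁, j₂±m₂, J±M) = (0,1,2,1,2,2)
P² = 2
sum k=0..0:
  [0] +1/2 = 1/2
S = 1/2
C² = P²·S² = 1/2 ; C = +0.707107

+0.707107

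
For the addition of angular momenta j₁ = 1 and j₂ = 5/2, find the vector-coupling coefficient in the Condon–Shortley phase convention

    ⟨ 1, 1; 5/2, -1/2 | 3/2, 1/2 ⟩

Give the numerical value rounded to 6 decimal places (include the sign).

j₁+j₂−J=2  J+j₁−j₂=0  J−j₁+j₂=3  j₁+j₂+J+1=6
(j₁±m₁, j₂±m₂, J±M) = (2,0,2,3,2,1)
P² = 16/5
sum k=0..0:
  [0] +1/4 = 1/4
S = 1/4
C² = P²·S² = 1/5 ; C = +0.447214

+√(1/5) ≈ +0.447214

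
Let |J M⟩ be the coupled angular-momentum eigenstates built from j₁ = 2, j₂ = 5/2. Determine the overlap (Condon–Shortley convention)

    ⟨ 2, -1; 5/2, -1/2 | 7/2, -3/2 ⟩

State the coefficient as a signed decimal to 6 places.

-0.308607  (= −√(2/21))

√[8·1!3!4!/9! · 1!3!2!3!2!5!] = √(384/7)
  +(−1)^0/∏(0,1,3,2,0,2)! = 1/24  (running 1/24)
  +(−1)^1/∏(1,0,2,1,1,3)! = -1/12  (running -1/24)
⟨..|..⟩ = √(384/7)·(-1/24) = -0.308607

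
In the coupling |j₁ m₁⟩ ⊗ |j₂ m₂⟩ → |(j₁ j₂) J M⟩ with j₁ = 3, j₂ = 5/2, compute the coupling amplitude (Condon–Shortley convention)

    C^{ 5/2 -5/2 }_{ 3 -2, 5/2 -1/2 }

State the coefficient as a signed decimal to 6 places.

j₁+j₂−J=3  J+j₁−j₂=3  J−j₁+j₂=2  j₁+j₂+J+1=9
(j₁±m₁, j₂±m₂, J±M) = (1,5,2,3,0,5)
P² = 1440/7
sum k=2..2:
  [2] +1/24 = 1/24
S = 1/24
C² = P²·S² = 5/14 ; C = +0.597614

+√(5/14) ≈ +0.597614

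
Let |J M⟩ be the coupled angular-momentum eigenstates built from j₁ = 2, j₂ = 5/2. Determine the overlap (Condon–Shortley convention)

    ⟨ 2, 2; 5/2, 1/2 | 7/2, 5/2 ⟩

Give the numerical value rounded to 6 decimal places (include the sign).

+0.712697

j₁+j₂−J=1  J+j₁−j₂=3  J−j₁+j₂=4  j₁+j₂+J+1=9
(j₁±m₁, j₂±m₂, J±M) = (4,0,3,2,6,1)
P² = 4608/7
sum k=0..0:
  [0] +1/36 = 1/36
S = 1/36
C² = P²·S² = 32/63 ; C = +0.712697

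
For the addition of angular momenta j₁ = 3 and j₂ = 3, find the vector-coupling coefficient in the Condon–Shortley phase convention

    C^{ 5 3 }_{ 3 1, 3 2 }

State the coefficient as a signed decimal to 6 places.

-0.408248

j₁+j₂−J=1  J+j₁−j₂=5  J−j₁+j₂=5  j₁+j₂+J+1=12
(j₁±m₁, j₂±m₂, J±M) = (4,2,5,1,8,2)
P² = 153600
sum k=0..1:
  [0] +1/1440 = 1/1440
  [1] −1/576 = -1/576
S = -1/960
C² = P²·S² = 1/6 ; C = -0.408248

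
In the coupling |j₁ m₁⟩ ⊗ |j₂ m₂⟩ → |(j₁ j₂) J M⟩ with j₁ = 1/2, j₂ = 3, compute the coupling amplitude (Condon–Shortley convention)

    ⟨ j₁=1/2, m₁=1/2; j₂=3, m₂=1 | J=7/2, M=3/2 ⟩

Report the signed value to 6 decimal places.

+√(5/7) = +0.845154

triangle: 0!·1!·6!/8! = 720/40320
(j±m)!: 1!·0!·4!·2!·5!·2! = 11520
prefactor² = (2J+1)·Δ·N² = 11520/7
  k=0: +1/(0!·0!·0!·4!·1!·2!) = 1/48
Σ = 1/48  ⇒  CG² = 11520/7·1/48² = 5/7
CG = +√(5/7) = +0.845154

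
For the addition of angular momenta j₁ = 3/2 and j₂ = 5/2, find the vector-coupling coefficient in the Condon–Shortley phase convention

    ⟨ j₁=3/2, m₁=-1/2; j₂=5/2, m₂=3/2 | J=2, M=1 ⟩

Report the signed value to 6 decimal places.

+0.154303  (= +√(1/42))

√[5·2!1!3!/7! · 1!2!4!1!3!1!] = √(24/7)
  +(−1)^1/∏(1,1,1,3,0,0)! = -1/6  (running -1/6)
  +(−1)^2/∏(2,0,0,2,1,1)! = 1/4  (running 1/12)
⟨..|..⟩ = √(24/7)·(1/12) = +0.154303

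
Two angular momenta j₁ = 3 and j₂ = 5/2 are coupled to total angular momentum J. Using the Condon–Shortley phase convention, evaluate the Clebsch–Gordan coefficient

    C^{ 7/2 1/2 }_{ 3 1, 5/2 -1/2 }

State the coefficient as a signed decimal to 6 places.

-0.125988  (= −√(1/63))

j₁+j₂−J=2  J+j₁−j₂=4  J−j₁+j₂=3  j₁+j₂+J+1=10
(j₁±m₁, j₂±m₂, J±M) = (4,2,2,3,4,3)
P² = 9216/175
sum k=0..2:
  [0] +1/16 = 1/16
  [1] −1/12 = -1/12
  [2] +1/288 = 1/288
S = -5/288
C² = P²·S² = 1/63 ; C = -0.125988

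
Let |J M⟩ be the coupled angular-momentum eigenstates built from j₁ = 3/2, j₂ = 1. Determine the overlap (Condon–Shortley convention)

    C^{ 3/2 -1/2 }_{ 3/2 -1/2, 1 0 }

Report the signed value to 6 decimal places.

j₁+j₂−J=1  J+j₁−j₂=2  J−j₁+j₂=1  j₁+j₂+J+1=5
(j₁±m₁, j₂±m₂, J±M) = (1,2,1,1,1,2)
P² = 4/15
sum k=0..1:
  [0] +1/2 = 1/2
  [1] −1/1 = -1
S = -1/2
C² = P²·S² = 1/15 ; C = -0.258199

-0.258199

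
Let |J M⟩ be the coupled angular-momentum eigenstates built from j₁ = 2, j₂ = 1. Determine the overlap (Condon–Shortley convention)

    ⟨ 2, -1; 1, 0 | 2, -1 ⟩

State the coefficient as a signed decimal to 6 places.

-0.408248

triangle: 1!·3!·1!/6! = 6/720
(j±m)!: 1!·3!·1!·1!·1!·3! = 36
prefactor² = (2J+1)·Δ·N² = 3/2
  k=0: +1/(0!·1!·3!·1!·0!·0!) = 1/6
  k=1: −1/(1!·0!·2!·0!·1!·1!) = -1/2
Σ = -1/3  ⇒  CG² = 3/2·(-1/3)² = 1/6
CG = −√(1/6) = -0.408248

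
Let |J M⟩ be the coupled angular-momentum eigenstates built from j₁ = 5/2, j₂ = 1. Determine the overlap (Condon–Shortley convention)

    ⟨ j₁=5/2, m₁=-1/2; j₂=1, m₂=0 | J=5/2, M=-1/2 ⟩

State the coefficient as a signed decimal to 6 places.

-0.169031  (= −√(1/35))

triangle: 1!*4!*1!/7! = 24/5040
(j±m)!: 2!*3!*1!*1!*2!*3! = 144
prefactor² = (2J+1)*Δ*N² = 144/35
  k=0: +1/(0!*1!*3!*1!*1!*0!) = 1/6
  k=1: −1/(1!*0!*2!*0!*2!*1!) = -1/4
Σ = -1/12  ⇒  CG² = 144/35*(-1/12)² = 1/35
CG = −√(1/35) = -0.169031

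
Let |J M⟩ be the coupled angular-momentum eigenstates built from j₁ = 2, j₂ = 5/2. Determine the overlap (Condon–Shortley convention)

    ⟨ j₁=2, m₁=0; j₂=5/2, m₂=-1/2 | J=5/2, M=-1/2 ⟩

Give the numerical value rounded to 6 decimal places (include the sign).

-0.478091

triangle: 2!·2!·3!/8! = 24/40320
(j±m)!: 2!·2!·2!·3!·2!·3! = 576
prefactor² = (2J+1)·Δ·N² = 72/35
  k=0: +1/(0!·2!·2!·2!·0!·1!) = 1/8
  k=1: −1/(1!·1!·1!·1!·1!·2!) = -1/2
  k=2: +1/(2!·0!·0!·0!·2!·3!) = 1/24
Σ = -1/3  ⇒  CG² = 72/35·(-1/3)² = 8/35
CG = −√(8/35) = -0.478091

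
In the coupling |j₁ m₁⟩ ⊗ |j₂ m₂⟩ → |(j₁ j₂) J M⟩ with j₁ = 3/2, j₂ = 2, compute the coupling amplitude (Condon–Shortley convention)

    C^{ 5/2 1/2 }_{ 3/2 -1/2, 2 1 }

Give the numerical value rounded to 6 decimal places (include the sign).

-0.597614

j₁+j₂−J=1  J+j₁−j₂=2  J−j₁+j₂=3  j₁+j₂+J+1=7
(j₁±m₁, j₂±m₂, J±M) = (1,2,3,1,3,2)
P² = 72/35
sum k=0..1:
  [0] +1/12 = 1/12
  [1] −1/2 = -1/2
S = -5/12
C² = P²·S² = 5/14 ; C = -0.597614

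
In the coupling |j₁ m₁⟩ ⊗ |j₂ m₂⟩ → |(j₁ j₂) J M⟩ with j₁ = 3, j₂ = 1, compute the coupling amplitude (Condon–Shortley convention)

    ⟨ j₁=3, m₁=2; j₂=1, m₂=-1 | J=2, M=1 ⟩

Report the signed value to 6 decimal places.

+√(10/21) ≈ +0.690066

triangle: 2!·4!·0!/7! = 48/5040
(j±m)!: 5!·1!·0!·2!·3!·1! = 1440
prefactor² = (2J+1)·Δ·N² = 480/7
  k=0: +1/(0!·2!·1!·0!·3!·0!) = 1/12
Σ = 1/12  ⇒  CG² = 480/7·1/12² = 10/21
CG = +√(10/21) = +0.690066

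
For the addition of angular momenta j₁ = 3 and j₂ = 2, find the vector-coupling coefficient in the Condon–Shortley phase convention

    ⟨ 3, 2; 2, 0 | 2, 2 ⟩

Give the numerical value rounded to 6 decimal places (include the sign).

triangle: 3!·3!·1!/8! = 36/40320
(j±m)!: 5!·1!·2!·2!·4!·0! = 11520
prefactor² = (2J+1)·Δ·N² = 360/7
  k=1: −1/(1!·2!·0!·1!·3!·0!) = -1/12
Σ = -1/12  ⇒  CG² = 360/7·(-1/12)² = 5/14
CG = −√(5/14) = -0.597614

-0.597614  (= −√(5/14))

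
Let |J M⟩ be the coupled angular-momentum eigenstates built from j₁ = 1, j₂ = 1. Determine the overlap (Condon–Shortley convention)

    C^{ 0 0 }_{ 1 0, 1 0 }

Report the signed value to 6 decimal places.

j₁+j₂−J=2  J+j₁−j₂=0  J−j₁+j₂=0  j₁+j₂+J+1=3
(j₁±m₁, j₂±m₂, J±M) = (1,1,1,1,0,0)
P² = 1/3
sum k=1..1:
  [1] −1/1 = -1
S = -1
C² = P²·S² = 1/3 ; C = -0.577350

-0.577350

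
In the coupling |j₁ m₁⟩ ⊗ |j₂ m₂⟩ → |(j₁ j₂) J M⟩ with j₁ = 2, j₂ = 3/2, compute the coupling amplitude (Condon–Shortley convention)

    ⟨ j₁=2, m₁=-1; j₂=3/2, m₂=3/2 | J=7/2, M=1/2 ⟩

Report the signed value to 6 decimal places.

+√(4/35) ≈ +0.338062

√[8·0!4!3!/8! · 1!3!3!0!4!3!] = √(5184/35)
  +(−1)^0/∏(0,0,3,3,1,0)! = 1/36  (running 1/36)
⟨..|..⟩ = √(5184/35)·(1/36) = +0.338062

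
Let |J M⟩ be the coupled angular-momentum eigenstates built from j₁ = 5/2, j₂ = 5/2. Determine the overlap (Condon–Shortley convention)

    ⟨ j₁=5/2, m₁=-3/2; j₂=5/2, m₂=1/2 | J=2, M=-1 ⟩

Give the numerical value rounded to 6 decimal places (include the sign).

+0.377964

√[5·3!2!2!/8! · 1!4!3!2!1!3!] = √(36/7)
  +(−1)^2/∏(2,1,2,1,0,1)! = 1/4  (running 1/4)
  +(−1)^3/∏(3,0,1,0,1,2)! = -1/12  (running 1/6)
⟨..|..⟩ = √(36/7)·(1/6) = +0.377964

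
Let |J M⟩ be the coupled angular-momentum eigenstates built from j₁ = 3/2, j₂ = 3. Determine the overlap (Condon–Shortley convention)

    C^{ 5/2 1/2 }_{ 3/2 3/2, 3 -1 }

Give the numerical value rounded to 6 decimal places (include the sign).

√[6·2!1!4!/8! · 3!0!2!4!3!2!] = √(864/35)
  +(−1)^0/∏(0,2,0,2,1,2)! = 1/8  (running 1/8)
⟨..|..⟩ = √(864/35)·(1/8) = +0.621059

+0.621059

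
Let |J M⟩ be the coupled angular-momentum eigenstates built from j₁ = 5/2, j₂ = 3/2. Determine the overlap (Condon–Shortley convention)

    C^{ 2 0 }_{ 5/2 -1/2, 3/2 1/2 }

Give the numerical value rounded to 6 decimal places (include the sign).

−√(1/14) ≈ -0.267261

j₁+j₂−J=2  J+j₁−j₂=3  J−j₁+j₂=1  j₁+j₂+J+1=7
(j₁±m₁, j₂±m₂, J±M) = (2,3,2,1,2,2)
P² = 8/7
sum k=1..2:
  [1] −1/2 = -1/2
  [2] +1/4 = 1/4
S = -1/4
C² = P²·S² = 1/14 ; C = -0.267261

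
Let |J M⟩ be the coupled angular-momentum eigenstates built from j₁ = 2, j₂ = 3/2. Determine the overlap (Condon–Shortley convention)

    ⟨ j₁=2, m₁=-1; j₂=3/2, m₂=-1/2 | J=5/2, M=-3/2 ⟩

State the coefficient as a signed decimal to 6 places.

-0.169031

triangle: 1!*3!*2!/7! = 12/5040
(j±m)!: 1!*3!*1!*2!*1!*4! = 288
prefactor² = (2J+1)*Δ*N² = 144/35
  k=0: +1/(0!*1!*3!*1!*0!*1!) = 1/6
  k=1: −1/(1!*0!*2!*0!*1!*2!) = -1/4
Σ = -1/12  ⇒  CG² = 144/35*(-1/12)² = 1/35
CG = −√(1/35) = -0.169031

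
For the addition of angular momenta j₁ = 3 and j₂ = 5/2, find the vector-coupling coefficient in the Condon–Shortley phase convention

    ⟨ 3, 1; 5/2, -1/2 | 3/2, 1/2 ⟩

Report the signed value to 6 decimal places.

triangle: 4!·2!·1!/8! = 48/40320
(j±m)!: 4!·2!·2!·3!·2!·1! = 1152
prefactor² = (2J+1)·Δ·N² = 192/35
  k=1: −1/(1!·3!·1!·1!·1!·0!) = -1/6
  k=2: +1/(2!·2!·0!·0!·2!·1!) = 1/8
Σ = -1/24  ⇒  CG² = 192/35·(-1/24)² = 1/105
CG = −√(1/105) = -0.097590

-0.097590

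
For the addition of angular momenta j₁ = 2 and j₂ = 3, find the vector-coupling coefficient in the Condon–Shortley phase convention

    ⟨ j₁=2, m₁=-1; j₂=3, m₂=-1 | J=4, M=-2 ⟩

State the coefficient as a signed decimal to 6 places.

−√(1/28) ≈ -0.188982

triangle: 1!*3!*5!/10! = 720/3628800
(j±m)!: 1!*3!*2!*4!*2!*6! = 414720
prefactor² = (2J+1)*Δ*N² = 5184/7
  k=0: +1/(0!*1!*3!*2!*0!*3!) = 1/72
  k=1: −1/(1!*0!*2!*1!*1!*4!) = -1/48
Σ = -1/144  ⇒  CG² = 5184/7*(-1/144)² = 1/28
CG = −√(1/28) = -0.188982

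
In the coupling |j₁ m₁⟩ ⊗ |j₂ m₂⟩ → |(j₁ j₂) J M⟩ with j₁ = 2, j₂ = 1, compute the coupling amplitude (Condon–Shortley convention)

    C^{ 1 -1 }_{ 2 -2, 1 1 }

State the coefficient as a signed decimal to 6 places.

+0.774597

√[3·2!2!0!/5! · 0!4!2!0!0!2!] = √(48/5)
  +(−1)^2/∏(2,0,2,0,0,0)! = 1/4  (running 1/4)
⟨..|..⟩ = √(48/5)·(1/4) = +0.774597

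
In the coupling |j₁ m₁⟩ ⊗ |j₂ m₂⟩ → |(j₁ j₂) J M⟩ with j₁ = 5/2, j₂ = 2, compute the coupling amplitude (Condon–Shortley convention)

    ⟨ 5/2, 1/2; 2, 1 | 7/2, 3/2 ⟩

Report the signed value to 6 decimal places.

j₁+j₂−J=1  J+j₁−j₂=4  J−j₁+j₂=3  j₁+j₂+J+1=9
(j₁±m₁, j₂±m₂, J±M) = (3,2,3,1,5,2)
P² = 384/7
sum k=0..1:
  [0] +1/24 = 1/24
  [1] −1/12 = -1/12
S = -1/24
C² = P²·S² = 2/21 ; C = -0.308607

−√(2/21) = -0.308607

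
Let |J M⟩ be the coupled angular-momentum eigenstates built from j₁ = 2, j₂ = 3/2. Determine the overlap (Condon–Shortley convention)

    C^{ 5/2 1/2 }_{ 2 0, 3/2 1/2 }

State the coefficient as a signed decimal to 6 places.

√[6·1!3!2!/7! · 2!2!2!1!3!2!] = √(48/35)
  +(−1)^0/∏(0,1,2,2,1,0)! = 1/4  (running 1/4)
  +(−1)^1/∏(1,0,1,1,2,1)! = -1/2  (running -1/4)
⟨..|..⟩ = √(48/35)·(-1/4) = -0.292770

-0.292770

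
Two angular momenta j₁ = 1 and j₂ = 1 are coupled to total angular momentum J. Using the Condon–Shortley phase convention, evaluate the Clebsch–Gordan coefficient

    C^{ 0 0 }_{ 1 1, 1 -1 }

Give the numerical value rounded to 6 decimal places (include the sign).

j₁+j₂−J=2  J+j₁−j₂=0  J−j₁+j₂=0  j₁+j₂+J+1=3
(j₁±m₁, j₂±m₂, J±M) = (2,0,0,2,0,0)
P² = 4/3
sum k=0..0:
  [0] +1/2 = 1/2
S = 1/2
C² = P²·S² = 1/3 ; C = +0.577350

+√(1/3) ≈ +0.577350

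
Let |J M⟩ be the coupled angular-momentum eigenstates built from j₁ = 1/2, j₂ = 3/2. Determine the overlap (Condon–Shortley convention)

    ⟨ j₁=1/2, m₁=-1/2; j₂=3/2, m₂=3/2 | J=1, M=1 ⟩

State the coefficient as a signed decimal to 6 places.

−√(3/4) ≈ -0.866025

j₁+j₂−J=1  J+j₁−j₂=0  J−j₁+j₂=2  j₁+j₂+J+1=4
(j₁±m₁, j₂±m₂, J±M) = (0,1,3,0,2,0)
P² = 3
sum k=1..1:
  [1] −1/2 = -1/2
S = -1/2
C² = P²·S² = 3/4 ; C = -0.866025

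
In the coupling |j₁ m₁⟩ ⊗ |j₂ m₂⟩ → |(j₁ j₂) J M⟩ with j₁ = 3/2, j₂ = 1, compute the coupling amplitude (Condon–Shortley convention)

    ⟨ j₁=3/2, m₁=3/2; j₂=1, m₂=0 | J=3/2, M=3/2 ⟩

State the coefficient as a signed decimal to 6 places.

+√(3/5) = +0.774597

j₁+j₂−J=1  J+j₁−j₂=2  J−j₁+j₂=1  j₁+j₂+J+1=5
(j₁±m₁, j₂±m₂, J±M) = (3,0,1,1,3,0)
P² = 12/5
sum k=0..0:
  [0] +1/2 = 1/2
S = 1/2
C² = P²·S² = 3/5 ; C = +0.774597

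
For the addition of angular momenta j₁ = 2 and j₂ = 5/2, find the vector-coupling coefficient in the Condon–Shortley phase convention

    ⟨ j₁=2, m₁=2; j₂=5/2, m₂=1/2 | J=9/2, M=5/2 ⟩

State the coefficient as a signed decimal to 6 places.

triangle: 0!*4!*5!/10! = 2880/3628800
(j±m)!: 4!*0!*3!*2!*7!*2! = 2903040
prefactor² = (2J+1)*Δ*N² = 23040
  k=0: +1/(0!*0!*0!*3!*4!*2!) = 1/288
Σ = 1/288  ⇒  CG² = 23040*1/288² = 5/18
CG = +√(5/18) = +0.527046

+0.527046  (= +√(5/18))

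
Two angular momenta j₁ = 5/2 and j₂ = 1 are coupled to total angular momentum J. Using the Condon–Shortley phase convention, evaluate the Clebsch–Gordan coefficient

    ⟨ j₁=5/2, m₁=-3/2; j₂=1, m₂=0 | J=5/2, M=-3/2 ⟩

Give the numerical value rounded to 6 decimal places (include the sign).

√[6·1!4!1!/7! · 1!4!1!1!1!4!] = √(576/35)
  +(−1)^0/∏(0,1,4,1,0,0)! = 1/24  (running 1/24)
  +(−1)^1/∏(1,0,3,0,1,1)! = -1/6  (running -1/8)
⟨..|..⟩ = √(576/35)·(-1/8) = -0.507093

-0.507093  (= −√(9/35))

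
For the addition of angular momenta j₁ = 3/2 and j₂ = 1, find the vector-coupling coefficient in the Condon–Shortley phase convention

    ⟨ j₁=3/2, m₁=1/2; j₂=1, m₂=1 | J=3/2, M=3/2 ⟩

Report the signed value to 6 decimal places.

−√(2/5) = -0.632456

√[4·1!2!1!/5! · 2!1!2!0!3!0!] = √(8/5)
  +(−1)^1/∏(1,0,0,1,2,0)! = -1/2  (running -1/2)
⟨..|..⟩ = √(8/5)·(-1/2) = -0.632456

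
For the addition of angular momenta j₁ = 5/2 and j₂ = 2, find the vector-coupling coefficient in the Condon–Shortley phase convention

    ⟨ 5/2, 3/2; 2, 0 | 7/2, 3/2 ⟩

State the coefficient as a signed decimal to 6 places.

+0.534522

j₁+j₂−J=1  J+j₁−j₂=4  J−j₁+j₂=3  j₁+j₂+J+1=9
(j₁±m₁, j₂±m₂, J±M) = (4,1,2,2,5,2)
P² = 512/7
sum k=0..1:
  [0] +1/12 = 1/12
  [1] −1/48 = -1/48
S = 1/16
C² = P²·S² = 2/7 ; C = +0.534522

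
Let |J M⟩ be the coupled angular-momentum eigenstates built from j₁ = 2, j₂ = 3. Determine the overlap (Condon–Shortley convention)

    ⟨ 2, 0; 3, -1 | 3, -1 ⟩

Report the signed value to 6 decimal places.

j₁+j₂−J=2  J+j₁−j₂=2  J−j₁+j₂=4  j₁+j₂+J+1=9
(j₁±m₁, j₂±m₂, J±M) = (2,2,2,4,2,4)
P² = 256/15
sum k=0..2:
  [0] +1/16 = 1/16
  [1] −1/6 = -1/6
  [2] +1/96 = 1/96
S = -3/32
C² = P²·S² = 3/20 ; C = -0.387298

−√(3/20) ≈ -0.387298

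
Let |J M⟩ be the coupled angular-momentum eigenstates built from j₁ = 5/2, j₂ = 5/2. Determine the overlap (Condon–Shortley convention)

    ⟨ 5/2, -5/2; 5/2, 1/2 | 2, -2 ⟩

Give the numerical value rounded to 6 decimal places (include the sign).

-0.422577

triangle: 3!*2!*2!/8! = 24/40320
(j±m)!: 0!*5!*3!*2!*0!*4! = 34560
prefactor² = (2J+1)*Δ*N² = 720/7
  k=3: −1/(3!*0!*2!*0!*0!*2!) = -1/24
Σ = -1/24  ⇒  CG² = 720/7*(-1/24)² = 5/28
CG = −√(5/28) = -0.422577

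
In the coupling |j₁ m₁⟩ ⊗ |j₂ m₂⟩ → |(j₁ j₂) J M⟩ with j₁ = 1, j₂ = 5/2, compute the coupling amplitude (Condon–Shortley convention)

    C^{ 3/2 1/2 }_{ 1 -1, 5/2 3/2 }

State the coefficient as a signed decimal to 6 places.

+√(2/5) = +0.632456

j₁+j₂−J=2  J+j₁−j₂=0  J−j₁+j₂=3  j₁+j₂+J+1=6
(j₁±m₁, j₂±m₂, J±M) = (0,2,4,1,2,1)
P² = 32/5
sum k=2..2:
  [2] +1/4 = 1/4
S = 1/4
C² = P²·S² = 2/5 ; C = +0.632456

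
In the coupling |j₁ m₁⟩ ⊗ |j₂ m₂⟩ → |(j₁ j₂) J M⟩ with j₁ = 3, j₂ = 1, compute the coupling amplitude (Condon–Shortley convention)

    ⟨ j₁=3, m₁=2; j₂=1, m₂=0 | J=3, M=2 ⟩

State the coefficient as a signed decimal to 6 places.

triangle: 1!·5!·1!/8! = 120/40320
(j±m)!: 5!·1!·1!·1!·5!·1! = 14400
prefactor² = (2J+1)·Δ·N² = 300
  k=0: +1/(0!·1!·1!·1!·4!·0!) = 1/24
  k=1: −1/(1!·0!·0!·0!·5!·1!) = -1/120
Σ = 1/30  ⇒  CG² = 300·1/30² = 1/3
CG = +√(1/3) = +0.577350

+0.577350  (= +√(1/3))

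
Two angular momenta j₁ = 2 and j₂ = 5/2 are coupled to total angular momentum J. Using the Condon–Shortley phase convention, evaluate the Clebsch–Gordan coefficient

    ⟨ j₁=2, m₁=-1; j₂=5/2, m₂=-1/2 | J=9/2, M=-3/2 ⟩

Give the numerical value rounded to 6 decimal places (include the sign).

triangle: 0!×4!×5!/10! = 2880/3628800
(j±m)!: 1!×3!×2!×3!×3!×6! = 311040
prefactor² = (2J+1)×Δ×N² = 17280/7
  k=0: +1/(0!×0!×3!×2!×1!×3!) = 1/72
Σ = 1/72  ⇒  CG² = 17280/7×1/72² = 10/21
CG = +√(10/21) = +0.690066

+√(10/21) ≈ +0.690066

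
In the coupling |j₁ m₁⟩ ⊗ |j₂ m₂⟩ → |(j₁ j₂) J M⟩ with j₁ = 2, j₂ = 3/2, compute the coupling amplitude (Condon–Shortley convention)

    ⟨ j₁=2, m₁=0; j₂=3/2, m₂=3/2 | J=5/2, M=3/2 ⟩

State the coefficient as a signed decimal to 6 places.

−√(18/35) = -0.717137

√[6·1!3!2!/7! · 2!2!3!0!4!1!] = √(288/35)
  +(−1)^1/∏(1,0,1,2,2,0)! = -1/4  (running -1/4)
⟨..|..⟩ = √(288/35)·(-1/4) = -0.717137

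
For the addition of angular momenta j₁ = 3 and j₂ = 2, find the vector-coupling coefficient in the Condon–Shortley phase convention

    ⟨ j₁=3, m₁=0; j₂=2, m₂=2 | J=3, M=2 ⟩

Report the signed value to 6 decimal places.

+0.577350  (= +√(1/3))

√[7·2!4!2!/9! · 3!3!4!0!5!1!] = √(192)
  +(−1)^2/∏(2,0,1,2,3,0)! = 1/24  (running 1/24)
⟨..|..⟩ = √(192)·(1/24) = +0.577350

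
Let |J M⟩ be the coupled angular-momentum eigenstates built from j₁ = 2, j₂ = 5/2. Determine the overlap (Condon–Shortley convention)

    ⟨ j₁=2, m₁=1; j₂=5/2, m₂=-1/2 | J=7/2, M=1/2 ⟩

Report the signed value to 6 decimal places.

+√(14/45) ≈ +0.557773

triangle: 1!·3!·4!/9! = 144/362880
(j±m)!: 3!·1!·2!·3!·4!·3! = 10368
prefactor² = (2J+1)·Δ·N² = 1152/35
  k=0: +1/(0!·1!·1!·2!·2!·2!) = 1/8
  k=1: −1/(1!·0!·0!·1!·3!·3!) = -1/36
Σ = 7/72  ⇒  CG² = 1152/35·7/72² = 14/45
CG = +√(14/45) = +0.557773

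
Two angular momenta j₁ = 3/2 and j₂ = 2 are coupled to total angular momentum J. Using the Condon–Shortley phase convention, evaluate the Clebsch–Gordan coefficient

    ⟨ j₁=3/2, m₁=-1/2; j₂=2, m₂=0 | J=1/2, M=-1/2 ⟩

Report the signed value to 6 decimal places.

+√(1/5) = +0.447214

√[2·3!0!1!/5! · 1!2!2!2!0!1!] = √(4/5)
  +(−1)^2/∏(2,1,0,0,0,1)! = 1/2  (running 1/2)
⟨..|..⟩ = √(4/5)·(1/2) = +0.447214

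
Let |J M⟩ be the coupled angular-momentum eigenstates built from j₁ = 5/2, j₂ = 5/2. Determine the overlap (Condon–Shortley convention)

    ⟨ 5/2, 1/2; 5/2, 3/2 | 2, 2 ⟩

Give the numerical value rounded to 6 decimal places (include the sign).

+√(9/28) = +0.566947

√[5·3!2!2!/8! · 3!2!4!1!4!0!] = √(144/7)
  +(−1)^2/∏(2,1,0,2,2,0)! = 1/8  (running 1/8)
⟨..|..⟩ = √(144/7)·(1/8) = +0.566947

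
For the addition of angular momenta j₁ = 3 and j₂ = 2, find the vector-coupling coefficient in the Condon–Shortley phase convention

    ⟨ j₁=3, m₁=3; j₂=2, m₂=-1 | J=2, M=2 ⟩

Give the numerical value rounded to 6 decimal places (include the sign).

+√(5/14) ≈ +0.597614

√[5·3!3!1!/8! · 6!0!1!3!4!0!] = √(3240/7)
  +(−1)^0/∏(0,3,0,1,3,0)! = 1/36  (running 1/36)
⟨..|..⟩ = √(3240/7)·(1/36) = +0.597614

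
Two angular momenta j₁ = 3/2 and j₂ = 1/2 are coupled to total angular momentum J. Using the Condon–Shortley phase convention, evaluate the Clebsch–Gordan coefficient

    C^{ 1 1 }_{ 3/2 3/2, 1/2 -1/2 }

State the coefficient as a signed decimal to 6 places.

+√(3/4) ≈ +0.866025

triangle: 1!×2!×0!/4! = 2/24
(j±m)!: 3!×0!×0!×1!×2!×0! = 12
prefactor² = (2J+1)×Δ×N² = 3
  k=0: +1/(0!×1!×0!×0!×2!×0!) = 1/2
Σ = 1/2  ⇒  CG² = 3×1/2² = 3/4
CG = +√(3/4) = +0.866025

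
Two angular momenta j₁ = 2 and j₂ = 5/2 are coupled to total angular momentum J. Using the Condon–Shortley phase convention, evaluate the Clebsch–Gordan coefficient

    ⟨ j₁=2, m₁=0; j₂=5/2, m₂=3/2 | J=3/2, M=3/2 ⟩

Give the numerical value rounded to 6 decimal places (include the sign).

√[4·3!1!2!/7! · 2!2!4!1!3!0!] = √(192/35)
  +(−1)^2/∏(2,1,0,2,1,0)! = 1/4  (running 1/4)
⟨..|..⟩ = √(192/35)·(1/4) = +0.585540

+√(12/35) ≈ +0.585540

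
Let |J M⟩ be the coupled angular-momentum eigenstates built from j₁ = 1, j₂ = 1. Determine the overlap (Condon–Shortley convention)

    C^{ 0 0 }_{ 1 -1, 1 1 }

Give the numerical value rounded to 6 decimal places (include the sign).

+0.577350

j₁+j₂−J=2  J+j₁−j₂=0  J−j₁+j₂=0  j₁+j₂+J+1=3
(j₁±m₁, j₂±m₂, J±M) = (0,2,2,0,0,0)
P² = 4/3
sum k=2..2:
  [2] +1/2 = 1/2
S = 1/2
C² = P²·S² = 1/3 ; C = +0.577350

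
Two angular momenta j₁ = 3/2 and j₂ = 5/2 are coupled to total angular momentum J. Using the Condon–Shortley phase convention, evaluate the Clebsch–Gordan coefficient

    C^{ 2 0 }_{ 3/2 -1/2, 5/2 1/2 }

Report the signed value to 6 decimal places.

−√(1/14) = -0.267261

√[5·2!1!3!/7! · 1!2!3!2!2!2!] = √(8/7)
  +(−1)^1/∏(1,1,1,2,0,1)! = -1/2  (running -1/2)
  +(−1)^2/∏(2,0,0,1,1,2)! = 1/4  (running -1/4)
⟨..|..⟩ = √(8/7)·(-1/4) = -0.267261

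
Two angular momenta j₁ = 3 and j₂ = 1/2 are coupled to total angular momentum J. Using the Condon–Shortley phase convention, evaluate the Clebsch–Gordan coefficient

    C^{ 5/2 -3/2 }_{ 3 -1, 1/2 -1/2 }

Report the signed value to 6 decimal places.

+0.534522  (= +√(2/7))

triangle: 1!·5!·0!/7! = 120/5040
(j±m)!: 2!·4!·0!·1!·1!·4! = 1152
prefactor² = (2J+1)·Δ·N² = 1152/7
  k=0: +1/(0!·1!·4!·0!·1!·0!) = 1/24
Σ = 1/24  ⇒  CG² = 1152/7·1/24² = 2/7
CG = +√(2/7) = +0.534522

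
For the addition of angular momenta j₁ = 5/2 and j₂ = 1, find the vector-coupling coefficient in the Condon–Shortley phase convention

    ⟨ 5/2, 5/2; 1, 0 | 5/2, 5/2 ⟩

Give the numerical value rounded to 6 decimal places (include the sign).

√[6·1!4!1!/7! · 5!0!1!1!5!0!] = √(2880/7)
  +(−1)^0/∏(0,1,0,1,4,0)! = 1/24  (running 1/24)
⟨..|..⟩ = √(2880/7)·(1/24) = +0.845154

+0.845154  (= +√(5/7))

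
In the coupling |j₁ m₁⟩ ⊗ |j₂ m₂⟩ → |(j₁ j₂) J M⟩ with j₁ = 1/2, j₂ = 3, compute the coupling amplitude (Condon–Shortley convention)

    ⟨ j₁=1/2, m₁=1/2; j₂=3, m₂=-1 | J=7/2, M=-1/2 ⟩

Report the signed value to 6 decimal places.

√[8·0!1!6!/8! · 1!0!2!4!3!4!] = √(6912/7)
  +(−1)^0/∏(0,0,0,2,1,4)! = 1/48  (running 1/48)
⟨..|..⟩ = √(6912/7)·(1/48) = +0.654654

+√(3/7) = +0.654654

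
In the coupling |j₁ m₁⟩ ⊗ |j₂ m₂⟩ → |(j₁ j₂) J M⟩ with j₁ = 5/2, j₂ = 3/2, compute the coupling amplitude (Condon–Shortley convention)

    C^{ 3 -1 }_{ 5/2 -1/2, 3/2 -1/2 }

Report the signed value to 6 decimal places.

+0.129099

triangle: 1!·4!·2!/8! = 48/40320
(j±m)!: 2!·3!·1!·2!·2!·4! = 1152
prefactor² = (2J+1)·Δ·N² = 48/5
  k=0: +1/(0!·1!·3!·1!·1!·1!) = 1/6
  k=1: −1/(1!·0!·2!·0!·2!·2!) = -1/8
Σ = 1/24  ⇒  CG² = 48/5·1/24² = 1/60
CG = +√(1/60) = +0.129099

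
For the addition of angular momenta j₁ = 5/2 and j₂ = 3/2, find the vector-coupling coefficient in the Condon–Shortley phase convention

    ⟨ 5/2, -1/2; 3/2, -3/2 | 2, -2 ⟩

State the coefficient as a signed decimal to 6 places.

√[5·2!3!1!/7! · 2!3!0!3!0!4!] = √(144/7)
  +(−1)^0/∏(0,2,3,0,0,1)! = 1/12  (running 1/12)
⟨..|..⟩ = √(144/7)·(1/12) = +0.377964

+0.377964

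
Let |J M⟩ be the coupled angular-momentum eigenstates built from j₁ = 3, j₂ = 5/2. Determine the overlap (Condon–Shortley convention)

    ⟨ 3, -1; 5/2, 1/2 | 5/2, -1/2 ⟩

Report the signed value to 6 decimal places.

+0.478091

√[6·3!3!2!/9! · 2!4!3!2!2!3!] = √(288/35)
  +(−1)^1/∏(1,2,3,2,0,0)! = -1/24  (running -1/24)
  +(−1)^2/∏(2,1,2,1,1,1)! = 1/4  (running 5/24)
  +(−1)^3/∏(3,0,1,0,2,2)! = -1/24  (running 1/6)
⟨..|..⟩ = √(288/35)·(1/6) = +0.478091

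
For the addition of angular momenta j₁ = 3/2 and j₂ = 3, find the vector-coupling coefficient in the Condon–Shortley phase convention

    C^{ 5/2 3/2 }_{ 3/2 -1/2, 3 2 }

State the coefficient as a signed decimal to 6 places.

+0.267261  (= +√(1/14))

j₁+j₂−J=2  J+j₁−j₂=1  J−j₁+j₂=4  j₁+j₂+J+1=8
(j₁±m₁, j₂±m₂, J±M) = (1,2,5,1,4,1)
P² = 288/7
sum k=1..2:
  [1] −1/24 = -1/24
  [2] +1/12 = 1/12
S = 1/24
C² = P²·S² = 1/14 ; C = +0.267261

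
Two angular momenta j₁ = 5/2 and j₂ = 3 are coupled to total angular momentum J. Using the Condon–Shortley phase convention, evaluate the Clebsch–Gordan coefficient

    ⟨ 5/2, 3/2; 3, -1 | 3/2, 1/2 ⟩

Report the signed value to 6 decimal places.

-0.483046  (= −√(7/30))

triangle: 4!·1!·2!/8! = 48/40320
(j±m)!: 4!·1!·2!·4!·2!·1! = 2304
prefactor² = (2J+1)·Δ·N² = 384/35
  k=0: +1/(0!·4!·1!·2!·0!·0!) = 1/48
  k=1: −1/(1!·3!·0!·1!·1!·1!) = -1/6
Σ = -7/48  ⇒  CG² = 384/35·(-7/48)² = 7/30
CG = −√(7/30) = -0.483046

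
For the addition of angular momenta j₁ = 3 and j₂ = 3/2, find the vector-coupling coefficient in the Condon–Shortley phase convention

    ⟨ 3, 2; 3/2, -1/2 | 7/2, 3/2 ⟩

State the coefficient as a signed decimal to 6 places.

+0.654654  (= +√(3/7))

triangle: 1!·5!·2!/9! = 240/362880
(j±m)!: 5!·1!·1!·2!·5!·2! = 57600
prefactor² = (2J+1)·Δ·N² = 6400/21
  k=0: +1/(0!·1!·1!·1!·4!·1!) = 1/24
  k=1: −1/(1!·0!·0!·0!·5!·2!) = -1/240
Σ = 3/80  ⇒  CG² = 6400/21·3/80² = 3/7
CG = +√(3/7) = +0.654654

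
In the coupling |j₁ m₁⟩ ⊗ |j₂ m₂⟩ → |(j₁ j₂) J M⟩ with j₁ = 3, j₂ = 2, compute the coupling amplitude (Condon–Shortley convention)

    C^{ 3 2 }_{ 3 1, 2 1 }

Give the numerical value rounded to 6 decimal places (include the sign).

−√(1/4) = -0.500000

j₁+j₂−J=2  J+j₁−j₂=4  J−j₁+j₂=2  j₁+j₂+J+1=9
(j₁±m₁, j₂±m₂, J±M) = (4,2,3,1,5,1)
P² = 64
sum k=1..2:
  [1] −1/12 = -1/12
  [2] +1/48 = 1/48
S = -1/16
C² = P²·S² = 1/4 ; C = -0.500000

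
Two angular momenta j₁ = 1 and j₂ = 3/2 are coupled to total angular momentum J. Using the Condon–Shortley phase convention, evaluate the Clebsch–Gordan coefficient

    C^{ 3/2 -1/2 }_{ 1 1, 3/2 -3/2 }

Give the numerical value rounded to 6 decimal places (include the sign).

+0.632456

j₁+j₂−J=1  J+j₁−j₂=1  J−j₁+j₂=2  j₁+j₂+J+1=5
(j₁±m₁, j₂±m₂, J±M) = (2,0,0,3,1,2)
P² = 8/5
sum k=0..0:
  [0] +1/2 = 1/2
S = 1/2
C² = P²·S² = 2/5 ; C = +0.632456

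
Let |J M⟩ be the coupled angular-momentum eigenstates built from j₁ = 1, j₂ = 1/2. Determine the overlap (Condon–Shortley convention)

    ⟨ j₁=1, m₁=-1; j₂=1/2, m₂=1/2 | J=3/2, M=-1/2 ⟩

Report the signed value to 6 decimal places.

+√(1/3) ≈ +0.577350

triangle: 0!·2!·1!/4! = 2/24
(j±m)!: 0!·2!·1!·0!·1!·2! = 4
prefactor² = (2J+1)·Δ·N² = 4/3
  k=0: +1/(0!·0!·2!·1!·0!·0!) = 1/2
Σ = 1/2  ⇒  CG² = 4/3·1/2² = 1/3
CG = +√(1/3) = +0.577350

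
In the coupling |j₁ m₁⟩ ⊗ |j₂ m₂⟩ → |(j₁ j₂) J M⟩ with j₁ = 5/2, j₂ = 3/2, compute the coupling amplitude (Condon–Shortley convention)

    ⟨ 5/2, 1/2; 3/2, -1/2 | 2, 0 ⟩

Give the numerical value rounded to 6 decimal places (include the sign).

√[5·2!3!1!/7! · 3!2!1!2!2!2!] = √(8/7)
  +(−1)^0/∏(0,2,2,1,1,0)! = 1/4  (running 1/4)
  +(−1)^1/∏(1,1,1,0,2,1)! = -1/2  (running -1/4)
⟨..|..⟩ = √(8/7)·(-1/4) = -0.267261

−√(1/14) = -0.267261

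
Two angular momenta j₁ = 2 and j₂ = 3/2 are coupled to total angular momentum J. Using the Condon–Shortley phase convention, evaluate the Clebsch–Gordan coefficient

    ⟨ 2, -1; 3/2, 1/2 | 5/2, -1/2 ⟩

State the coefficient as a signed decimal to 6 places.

−√(5/14) ≈ -0.597614

triangle: 1!×3!×2!/7! = 12/5040
(j±m)!: 1!×3!×2!×1!×2!×3! = 144
prefactor² = (2J+1)×Δ×N² = 72/35
  k=0: +1/(0!×1!×3!×2!×0!×0!) = 1/12
  k=1: −1/(1!×0!×2!×1!×1!×1!) = -1/2
Σ = -5/12  ⇒  CG² = 72/35×(-5/12)² = 5/14
CG = −√(5/14) = -0.597614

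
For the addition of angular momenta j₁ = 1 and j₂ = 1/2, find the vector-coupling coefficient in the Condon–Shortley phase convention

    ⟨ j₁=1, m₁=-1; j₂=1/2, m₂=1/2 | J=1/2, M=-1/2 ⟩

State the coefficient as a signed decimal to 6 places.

−√(2/3) = -0.816497

triangle: 1!·1!·0!/3! = 1/6
(j±m)!: 0!·2!·1!·0!·0!·1! = 2
prefactor² = (2J+1)·Δ·N² = 2/3
  k=1: −1/(1!·0!·1!·0!·0!·0!) = -1
Σ = -1  ⇒  CG² = 2/3·(-1)² = 2/3
CG = −√(2/3) = -0.816497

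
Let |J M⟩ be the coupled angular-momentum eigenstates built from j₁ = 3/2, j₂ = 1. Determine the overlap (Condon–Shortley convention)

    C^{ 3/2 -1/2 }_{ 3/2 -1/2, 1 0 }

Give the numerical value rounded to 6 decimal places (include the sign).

√[4·1!2!1!/5! · 1!2!1!1!1!2!] = √(4/15)
  +(−1)^0/∏(0,1,2,1,0,0)! = 1/2  (running 1/2)
  +(−1)^1/∏(1,0,1,0,1,1)! = -1  (running -1/2)
⟨..|..⟩ = √(4/15)·(-1/2) = -0.258199

−√(1/15) ≈ -0.258199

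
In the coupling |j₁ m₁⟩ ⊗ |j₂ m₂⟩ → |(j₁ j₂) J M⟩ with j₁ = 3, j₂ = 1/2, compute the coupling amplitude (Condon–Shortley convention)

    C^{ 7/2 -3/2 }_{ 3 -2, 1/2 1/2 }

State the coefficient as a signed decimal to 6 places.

triangle: 0!*6!*1!/8! = 720/40320
(j±m)!: 1!*5!*1!*0!*2!*5! = 28800
prefactor² = (2J+1)*Δ*N² = 28800/7
  k=0: +1/(0!*0!*5!*1!*1!*0!) = 1/120
Σ = 1/120  ⇒  CG² = 28800/7*1/120² = 2/7
CG = +√(2/7) = +0.534522

+√(2/7) ≈ +0.534522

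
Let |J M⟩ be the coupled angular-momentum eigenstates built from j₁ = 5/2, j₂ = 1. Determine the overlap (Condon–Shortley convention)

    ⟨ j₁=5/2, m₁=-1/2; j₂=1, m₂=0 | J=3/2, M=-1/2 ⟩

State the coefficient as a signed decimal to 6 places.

j₁+j₂−J=2  J+j₁−j₂=3  J−j₁+j₂=0  j₁+j₂+J+1=6
(j₁±m₁, j₂±m₂, J±M) = (2,3,1,1,1,2)
P² = 8/5
sum k=1..1:
  [1] −1/2 = -1/2
S = -1/2
C² = P²·S² = 2/5 ; C = -0.632456

-0.632456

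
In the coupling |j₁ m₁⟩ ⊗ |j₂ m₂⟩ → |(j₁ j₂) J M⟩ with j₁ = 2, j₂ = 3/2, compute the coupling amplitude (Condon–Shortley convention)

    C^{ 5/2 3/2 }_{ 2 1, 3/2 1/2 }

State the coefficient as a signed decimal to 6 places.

+0.169031  (= +√(1/35))

√[6·1!3!2!/7! · 3!1!2!1!4!1!] = √(144/35)
  +(−1)^0/∏(0,1,1,2,2,0)! = 1/4  (running 1/4)
  +(−1)^1/∏(1,0,0,1,3,1)! = -1/6  (running 1/12)
⟨..|..⟩ = √(144/35)·(1/12) = +0.169031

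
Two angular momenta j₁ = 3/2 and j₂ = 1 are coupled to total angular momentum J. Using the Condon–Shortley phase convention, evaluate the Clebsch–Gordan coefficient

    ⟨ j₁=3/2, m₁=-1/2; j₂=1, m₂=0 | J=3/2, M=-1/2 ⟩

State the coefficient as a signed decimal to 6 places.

-0.258199  (= −√(1/15))

triangle: 1!*2!*1!/5! = 2/120
(j±m)!: 1!*2!*1!*1!*1!*2! = 4
prefactor² = (2J+1)*Δ*N² = 4/15
  k=0: +1/(0!*1!*2!*1!*0!*0!) = 1/2
  k=1: −1/(1!*0!*1!*0!*1!*1!) = -1
Σ = -1/2  ⇒  CG² = 4/15*(-1/2)² = 1/15
CG = −√(1/15) = -0.258199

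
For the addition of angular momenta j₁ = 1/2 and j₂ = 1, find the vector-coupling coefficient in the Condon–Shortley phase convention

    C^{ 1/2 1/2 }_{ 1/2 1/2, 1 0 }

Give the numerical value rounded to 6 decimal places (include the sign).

+0.577350  (= +√(1/3))

√[2·1!0!1!/3! · 1!0!1!1!1!0!] = √(1/3)
  +(−1)^0/∏(0,1,0,1,0,0)! = 1  (running 1)
⟨..|..⟩ = √(1/3)·(1) = +0.577350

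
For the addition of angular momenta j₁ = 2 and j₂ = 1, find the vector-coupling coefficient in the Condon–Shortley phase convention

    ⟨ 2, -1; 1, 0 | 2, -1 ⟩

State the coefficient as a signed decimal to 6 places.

-0.408248

triangle: 1!×3!×1!/6! = 6/720
(j±m)!: 1!×3!×1!×1!×1!×3! = 36
prefactor² = (2J+1)×Δ×N² = 3/2
  k=0: +1/(0!×1!×3!×1!×0!×0!) = 1/6
  k=1: −1/(1!×0!×2!×0!×1!×1!) = -1/2
Σ = -1/3  ⇒  CG² = 3/2×(-1/3)² = 1/6
CG = −√(1/6) = -0.408248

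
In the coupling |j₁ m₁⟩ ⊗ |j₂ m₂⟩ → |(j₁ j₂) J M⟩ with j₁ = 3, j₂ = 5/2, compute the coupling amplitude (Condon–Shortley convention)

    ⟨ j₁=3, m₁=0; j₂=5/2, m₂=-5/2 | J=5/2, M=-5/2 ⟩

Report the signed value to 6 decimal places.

triangle: 3!·3!·2!/9! = 72/362880
(j±m)!: 3!·3!·0!·5!·0!·5! = 518400
prefactor² = (2J+1)·Δ·N² = 4320/7
  k=0: +1/(0!·3!·3!·0!·0!·2!) = 1/72
Σ = 1/72  ⇒  CG² = 4320/7·1/72² = 5/42
CG = +√(5/42) = +0.345033

+0.345033  (= +√(5/42))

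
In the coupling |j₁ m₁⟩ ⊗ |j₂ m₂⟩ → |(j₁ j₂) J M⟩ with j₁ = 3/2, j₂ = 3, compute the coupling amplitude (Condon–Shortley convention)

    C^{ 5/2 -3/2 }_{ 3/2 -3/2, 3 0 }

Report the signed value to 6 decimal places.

+√(9/35) = +0.507093

j₁+j₂−J=2  J+j₁−j₂=1  J−j₁+j₂=4  j₁+j₂+J+1=8
(j₁±m₁, j₂±m₂, J±M) = (0,3,3,3,1,4)
P² = 1296/35
sum k=2..2:
  [2] +1/12 = 1/12
S = 1/12
C² = P²·S² = 9/35 ; C = +0.507093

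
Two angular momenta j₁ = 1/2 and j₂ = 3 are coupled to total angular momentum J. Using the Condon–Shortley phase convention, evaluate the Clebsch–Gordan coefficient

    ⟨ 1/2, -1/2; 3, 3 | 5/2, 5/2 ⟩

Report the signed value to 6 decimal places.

√[6·1!0!5!/7! · 0!1!6!0!5!0!] = √(86400/7)
  +(−1)^1/∏(1,0,0,5,0,0)! = -1/120  (running -1/120)
⟨..|..⟩ = √(86400/7)·(-1/120) = -0.925820

-0.925820  (= −√(6/7))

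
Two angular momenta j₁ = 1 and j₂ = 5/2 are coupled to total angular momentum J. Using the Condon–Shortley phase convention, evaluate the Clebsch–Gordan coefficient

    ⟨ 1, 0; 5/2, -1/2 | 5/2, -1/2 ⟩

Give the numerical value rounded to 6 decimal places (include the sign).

triangle: 1!·1!·4!/7! = 24/5040
(j±m)!: 1!·1!·2!·3!·2!·3! = 144
prefactor² = (2J+1)·Δ·N² = 144/35
  k=0: +1/(0!·1!·1!·2!·0!·2!) = 1/4
  k=1: −1/(1!·0!·0!·1!·1!·3!) = -1/6
Σ = 1/12  ⇒  CG² = 144/35·1/12² = 1/35
CG = +√(1/35) = +0.169031

+0.169031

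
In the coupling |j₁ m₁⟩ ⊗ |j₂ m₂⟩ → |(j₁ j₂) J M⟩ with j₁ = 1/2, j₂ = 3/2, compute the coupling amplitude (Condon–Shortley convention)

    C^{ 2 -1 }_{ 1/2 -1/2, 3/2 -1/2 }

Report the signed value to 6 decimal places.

+√(3/4) ≈ +0.866025

triangle: 0!·1!·3!/5! = 6/120
(j±m)!: 0!·1!·1!·2!·1!·3! = 12
prefactor² = (2J+1)·Δ·N² = 3
  k=0: +1/(0!·0!·1!·1!·0!·2!) = 1/2
Σ = 1/2  ⇒  CG² = 3·1/2² = 3/4
CG = +√(3/4) = +0.866025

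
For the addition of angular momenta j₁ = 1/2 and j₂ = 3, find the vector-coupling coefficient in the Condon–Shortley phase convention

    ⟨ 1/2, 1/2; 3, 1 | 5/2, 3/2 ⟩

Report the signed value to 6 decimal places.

+√(2/7) = +0.534522

√[6·1!0!5!/7! · 1!0!4!2!4!1!] = √(1152/7)
  +(−1)^0/∏(0,1,0,4,0,1)! = 1/24  (running 1/24)
⟨..|..⟩ = √(1152/7)·(1/24) = +0.534522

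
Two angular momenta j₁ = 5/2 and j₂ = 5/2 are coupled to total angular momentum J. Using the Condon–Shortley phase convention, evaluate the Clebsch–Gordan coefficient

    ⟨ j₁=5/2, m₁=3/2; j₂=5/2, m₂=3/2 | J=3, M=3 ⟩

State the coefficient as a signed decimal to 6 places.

−√(4/9) ≈ -0.666667

√[7·2!3!3!/9! · 4!1!4!1!6!0!] = √(576)
  +(−1)^1/∏(1,1,0,3,3,0)! = -1/36  (running -1/36)
⟨..|..⟩ = √(576)·(-1/36) = -0.666667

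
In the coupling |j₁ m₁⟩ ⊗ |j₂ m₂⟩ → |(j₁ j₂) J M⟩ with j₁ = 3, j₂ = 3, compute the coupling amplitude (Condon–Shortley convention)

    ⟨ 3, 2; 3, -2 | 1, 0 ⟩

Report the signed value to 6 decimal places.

-0.377964

triangle: 5!×1!×1!/8! = 120/40320
(j±m)!: 5!×1!×1!×5!×1!×1! = 14400
prefactor² = (2J+1)×Δ×N² = 900/7
  k=0: +1/(0!×5!×1!×1!×0!×0!) = 1/120
  k=1: −1/(1!×4!×0!×0!×1!×1!) = -1/24
Σ = -1/30  ⇒  CG² = 900/7×(-1/30)² = 1/7
CG = −√(1/7) = -0.377964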